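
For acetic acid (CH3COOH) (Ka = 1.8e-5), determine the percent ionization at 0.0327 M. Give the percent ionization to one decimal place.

2.3%

CH3COOH ⇌ CH3COO- + H+; let x = [H+] at equilibrium.
x ≈ √(Ka·C₀) = √(1.8 × 10^-5 × 0.0327) = 7.67 × 10^-4 M
Fraction ionized = 7.67 × 10^-4 / 0.0327 = 0.0235 → 2.3%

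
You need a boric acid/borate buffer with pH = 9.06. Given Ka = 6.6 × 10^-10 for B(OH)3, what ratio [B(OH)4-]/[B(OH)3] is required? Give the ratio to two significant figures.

pKa = -log(6.6 × 10^-10) = 9.180
pH = pKa + log(r) ⇒ log(r) = 9.06 − 9.180 = -0.120
r = [B(OH)4-]/[B(OH)3] = 10^(-0.120) = 0.759

ratio = 0.76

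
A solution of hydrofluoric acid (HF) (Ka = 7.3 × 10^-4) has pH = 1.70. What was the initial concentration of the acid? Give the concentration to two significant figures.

C₀ = 5.7 × 10^-1 M

[H+] = 10^(-1.70) = 2.00 × 10^-2 M = x
Ka = x²/(C₀ − x) ⇒ C₀ = x + x²/Ka
C₀ = 2.00 × 10^-2 + (2.00 × 10^-2)²/(7.3 × 10^-4) = 5.68 × 10^-1 M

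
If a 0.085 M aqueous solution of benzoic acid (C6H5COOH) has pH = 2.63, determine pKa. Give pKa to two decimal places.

[H+] = 10^(-2.63) = 2.34 × 10^-3 M
At equilibrium [HA] = 0.085 − 2.34 × 10^-3 = 8.27 × 10^-2 M
Ka = [H+][A-]/[HA] = (2.34 × 10^-3)² / 8.27 × 10^-2 = 6.62 × 10^-5
pKa = -log(6.62 × 10^-5) = 4.18

pKa = 4.18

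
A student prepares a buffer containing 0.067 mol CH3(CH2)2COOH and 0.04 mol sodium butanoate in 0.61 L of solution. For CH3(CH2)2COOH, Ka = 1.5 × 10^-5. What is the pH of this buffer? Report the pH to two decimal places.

pKa = −log(1.5 × 10^-5) = 4.824
Using pH = pKa + log([base]/[acid]) with [base]/[acid] = 0.04/0.067:
pH = 4.824 + (-0.224) = 4.60

pH = 4.60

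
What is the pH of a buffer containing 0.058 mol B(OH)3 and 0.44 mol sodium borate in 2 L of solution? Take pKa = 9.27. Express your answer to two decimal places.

Using pH = pKa + log([base]/[acid]) with [base]/[acid] = 0.44/0.058:
pH = 9.27 + (+0.880) = 10.15

pH = 10.15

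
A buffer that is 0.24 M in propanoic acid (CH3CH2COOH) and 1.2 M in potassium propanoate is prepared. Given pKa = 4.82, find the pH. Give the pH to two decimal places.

Henderson–Hasselbalch: pH = pKa + log([CH3CH2COO-]/[CH3CH2COOH]) = 4.82 + log(1.2/0.24)
pH = 4.82 + (+0.699) = 5.52

pH = 5.52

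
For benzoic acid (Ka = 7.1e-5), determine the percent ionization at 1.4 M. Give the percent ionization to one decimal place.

C6H5COOH ⇌ C6H5COO- + H+; let x = [H+] at equilibrium.
x ≈ √(Ka·C₀) = √(7.1 × 10^-5 × 1.4) = 9.97 × 10^-3 M
Fraction ionized = 9.97 × 10^-3 / 1.4 = 0.0071 → 0.7%

0.7%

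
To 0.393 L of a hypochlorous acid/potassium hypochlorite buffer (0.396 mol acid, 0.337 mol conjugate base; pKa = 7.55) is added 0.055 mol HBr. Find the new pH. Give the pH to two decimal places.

Added H+ converts OCl- to HOCl: HOCl → 0.451 mol, OCl- → 0.282 mol.
pH = pKa + log(n_OCl-/n_HOCl) = 7.55 + log(0.282/0.451) = 7.55 + (-0.204)

pH = 7.35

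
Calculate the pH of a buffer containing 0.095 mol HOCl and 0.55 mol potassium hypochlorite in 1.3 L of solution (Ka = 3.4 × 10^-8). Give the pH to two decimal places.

pKa = −log(3.4 × 10^-8) = 7.469
pH = pKa + log([A⁻]/[HA]) = 7.469 + log(0.55/0.095)
pH = 7.469 + (+0.763) = 8.23

pH = 8.23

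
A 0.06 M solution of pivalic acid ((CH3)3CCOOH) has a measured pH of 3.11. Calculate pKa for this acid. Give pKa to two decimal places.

[H+] = 10^(-3.11) = 7.76 × 10^-4 M
At equilibrium [HA] = 0.06 − 7.76 × 10^-4 = 5.92 × 10^-2 M
Ka = [H+][A-]/[HA] = (7.76 × 10^-4)² / 5.92 × 10^-2 = 1.02 × 10^-5
pKa = -log(1.02 × 10^-5) = 4.99

pKa = 4.99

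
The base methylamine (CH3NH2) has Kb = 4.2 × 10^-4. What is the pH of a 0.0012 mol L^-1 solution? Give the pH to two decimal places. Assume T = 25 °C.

pH = 10.72

CH3NH2 + H2O ⇌ CH3NH3+ + OH-
Let x = [OH-] at equilibrium. Kb = x²/(0.0012 − x).
Here C₀/Kb ≈ 2.86, so the small-x approximation fails. Use the quadratic:
x = [−0.00042 + √(0.00042² + 2.02e-06)]/2 = 5.30 × 10^-4 M
pOH = −log(5.30 × 10^-4) = 3.28; pH = 14.00 − 3.28 = 10.72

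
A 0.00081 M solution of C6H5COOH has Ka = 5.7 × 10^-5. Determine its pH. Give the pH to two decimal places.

pH = 3.73

C6H5COOH ⇌ C6H5COO- + H+
Ka = x²/(0.00081 − x) = 5.7 × 10^-5
x is not negligible relative to C₀; solve x² + 5.7e-05·x − 4.62e-08 = 0.
x = [−5.7e-05 + √(5.7e-05² + 1.85e-07)]/2 = 1.88 × 10^-4 M
pH = −log[H+] = −log(1.88 × 10^-4) = 3.73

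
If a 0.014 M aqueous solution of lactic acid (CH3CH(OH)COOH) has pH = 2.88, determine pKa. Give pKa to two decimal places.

[H+] = 10^(-2.88) = 1.32 × 10^-3 M
At equilibrium [HA] = 0.014 − 1.32 × 10^-3 = 1.27 × 10^-2 M
Ka = [H+][A-]/[HA] = (1.32 × 10^-3)² / 1.27 × 10^-2 = 1.37 × 10^-4
pKa = -log(1.37 × 10^-4) = 3.86

pKa = 3.86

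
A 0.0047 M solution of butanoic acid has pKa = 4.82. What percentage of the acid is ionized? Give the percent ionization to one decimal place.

CH3(CH2)2COOH ⇌ CH3(CH2)2COO- + H+; let x = [H+] at equilibrium.
Ka = 10^(−4.82) = 1.51 × 10^-5
Ka = x²/(C₀ − x); solving the quadratic gives x = 2.59 × 10^-4 M.
Fraction ionized = 2.59 × 10^-4 / 0.0047 = 0.0551 → 5.5%

5.5%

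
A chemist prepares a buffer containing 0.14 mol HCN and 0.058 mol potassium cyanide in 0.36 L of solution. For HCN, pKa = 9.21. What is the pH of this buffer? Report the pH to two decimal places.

pH = 8.83

pH = pKa + log([A⁻]/[HA]) = 9.21 + log(0.058/0.14)
pH = 9.21 + (-0.383) = 8.83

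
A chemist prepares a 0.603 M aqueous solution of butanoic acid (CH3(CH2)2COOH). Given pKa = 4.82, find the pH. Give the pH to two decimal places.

CH3(CH2)2COOH ⇌ CH3(CH2)2COO- + H+
Ka = 10^(−4.82) = 1.51 × 10^-5
From the ICE table, Ka = x²/(0.603 − x) = 1.51 × 10^-5.
Since Ka ≪ C₀, x ≈ √(Ka·C₀) = 3.02 × 10^-3 M.
(x/C₀ = 0.5% < 5%, so the approximation holds.)
pH = −log[H+] = −log(3.02 × 10^-3) = 2.52

pH = 2.52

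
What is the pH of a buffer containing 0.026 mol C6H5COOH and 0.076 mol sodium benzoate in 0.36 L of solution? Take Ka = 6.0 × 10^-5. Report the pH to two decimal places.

pKa = −log(6.0 × 10^-5) = 4.222
pH = pKa + log([A⁻]/[HA]) = 4.222 + log(0.076/0.026)
pH = 4.222 + (+0.466) = 4.69

pH = 4.69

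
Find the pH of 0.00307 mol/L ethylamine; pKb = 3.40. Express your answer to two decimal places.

pH = 10.97

C2H5NH2 + H2O ⇌ C2H5NH3+ + OH-
Kb = 10^(−3.40) = 3.98 × 10^-4
From the ICE table, Kb = [OH-]²/(0.00307 − [OH-]) = 3.98 × 10^-4.
[OH-] is not negligible relative to C₀; solve [OH-]² + 0.000398·[OH-] − 1.22e-06 = 0.
[OH-] = [−0.000398 + √(0.000398² + 4.89e-06)]/2 = 9.24 × 10^-4 M
pOH = −log(9.24 × 10^-4) = 3.03; pH = 14.00 − 3.03 = 10.97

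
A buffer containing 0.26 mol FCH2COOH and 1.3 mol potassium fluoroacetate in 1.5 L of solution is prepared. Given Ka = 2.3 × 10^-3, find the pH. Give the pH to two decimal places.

pKa = −log(2.3 × 10^-3) = 2.638
Using pH = pKa + log([base]/[acid]) with [base]/[acid] = 1.3/0.26:
pH = 2.638 + (+0.699) = 3.34

pH = 3.34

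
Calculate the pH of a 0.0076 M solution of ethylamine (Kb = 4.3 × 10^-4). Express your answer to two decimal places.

pH = 11.21

C2H5NH2 + H2O ⇌ C2H5NH3+ + OH-
Let x = [OH-] at equilibrium. Kb = x²/(0.0076 − x).
Here C₀/Kb ≈ 17.7, so the small-x approximation fails. Use the quadratic:
x = (−Kb + √(Kb² + 4·Kb·C₀))/2 = 1.61 × 10^-3 M
pOH = 2.79, so pH = 14.00 − pOH = 11.21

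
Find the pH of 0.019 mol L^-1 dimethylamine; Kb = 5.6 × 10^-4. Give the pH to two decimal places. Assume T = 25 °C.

pH = 11.48

(CH3)2NH + H2O ⇌ (CH3)2NH2+ + OH-
From the ICE table, Kb = [OH-]²/(0.019 − [OH-]) = 5.6 × 10^-4.
Here C₀/Kb ≈ 33.9, so the small-[OH-] approximation fails. Use the quadratic:
[OH-] = (−Kb + √(Kb² + 4·Kb·C₀))/2 = 2.99 × 10^-3 M
pOH = −log(2.99 × 10^-3) = 2.52; pH = 14.00 − 2.52 = 11.48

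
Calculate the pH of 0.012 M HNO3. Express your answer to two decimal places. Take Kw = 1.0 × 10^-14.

HNO3 is a strong acid and dissociates completely, so [H+] = 0.012 M.
pH = -log(0.012) = 1.92

pH = 1.92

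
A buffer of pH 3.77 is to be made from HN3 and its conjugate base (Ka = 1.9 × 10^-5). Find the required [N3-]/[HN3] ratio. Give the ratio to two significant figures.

pKa = -log(1.9 × 10^-5) = 4.721
pH = pKa + log(r) ⇒ log(r) = 3.77 − 4.721 = -0.951
r = [N3-]/[HN3] = 10^(-0.951) = 0.112

ratio = 0.11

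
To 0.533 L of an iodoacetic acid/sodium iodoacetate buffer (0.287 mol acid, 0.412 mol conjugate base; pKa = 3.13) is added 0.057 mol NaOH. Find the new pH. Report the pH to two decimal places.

After neutralization: n(ICH2COOH) = 0.23 mol, n(ICH2COO-) = 0.469 mol.
pH = pKa + log(n_ICH2COO-/n_ICH2COOH) = 3.13 + log(0.469/0.23) = 3.13 + (+0.309)

pH = 3.44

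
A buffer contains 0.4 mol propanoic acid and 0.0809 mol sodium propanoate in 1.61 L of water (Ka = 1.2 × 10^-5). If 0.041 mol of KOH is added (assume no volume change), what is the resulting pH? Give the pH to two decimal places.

After neutralization: n(CH3CH2COOH) = 0.359 mol, n(CH3CH2COO-) = 0.122 mol.
pKa = −log(1.2 × 10^-5) = 4.921
pH = pKa + log([A⁻]/[HA]) = 4.921 + log(0.122/0.359) = 4.921 -0.469

pH = 4.45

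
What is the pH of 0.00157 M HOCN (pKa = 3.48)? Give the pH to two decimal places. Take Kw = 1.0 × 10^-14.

pH = 3.24

HOCN ⇌ OCN- + H+
Ka = 10^(−3.48) = 3.31 × 10^-4
From the ICE table, Ka = [H+]²/(0.00157 − [H+]) = 3.31 × 10^-4.
The 5% rule fails; solving [H+]² + Ka·[H+] − Ka·C₀ = 0 exactly:
[H+] = [−0.000331 + √(0.000331² + 2.08e-06)]/2 = 5.74 × 10^-4 M
pH = −log[H+] = −log(5.74 × 10^-4) = 3.24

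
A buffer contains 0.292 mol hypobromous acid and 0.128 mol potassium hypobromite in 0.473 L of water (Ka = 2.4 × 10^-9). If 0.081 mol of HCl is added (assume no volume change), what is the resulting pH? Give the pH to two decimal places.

pH = 7.72

After neutralization: n(HOBr) = 0.373 mol, n(OBr-) = 0.047 mol.
pKa = −log(2.4 × 10^-9) = 8.620
Henderson–Hasselbalch with mole ratio 0.047/0.373: pH = 8.620 + (-0.900)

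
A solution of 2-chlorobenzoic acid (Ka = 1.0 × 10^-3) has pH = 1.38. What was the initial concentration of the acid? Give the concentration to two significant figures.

[H+] = 10^(-1.38) = 4.17 × 10^-2 M = x
Ka = x²/(C₀ − x) ⇒ C₀ = x + x²/Ka
C₀ = 4.17 × 10^-2 + (4.17 × 10^-2)²/(1.0 × 10^-3) = 1.78 M

C₀ = 1.8 M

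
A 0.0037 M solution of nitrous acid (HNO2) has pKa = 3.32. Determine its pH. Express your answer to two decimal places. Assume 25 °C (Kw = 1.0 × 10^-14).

pH = 2.95

HNO2 ⇌ NO2- + H+
Ka = 10^(−3.32) = 4.79 × 10^-4
From the ICE table, Ka = x²/(0.0037 − x) = 4.79 × 10^-4.
The 5% rule fails; solving x² + Ka·x − Ka·C₀ = 0 exactly:
x = [−0.000479 + √(0.000479² + 7.09e-06)]/2 = 1.11 × 10^-3 M
pH = −log(1.11 × 10^-3) = 2.95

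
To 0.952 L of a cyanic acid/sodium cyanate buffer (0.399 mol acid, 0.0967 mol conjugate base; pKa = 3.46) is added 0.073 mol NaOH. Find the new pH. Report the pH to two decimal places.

After neutralization: n(HOCN) = 0.326 mol, n(OCN-) = 0.17 mol.
Henderson–Hasselbalch with mole ratio 0.17/0.326: pH = 3.46 + (-0.283)

pH = 3.18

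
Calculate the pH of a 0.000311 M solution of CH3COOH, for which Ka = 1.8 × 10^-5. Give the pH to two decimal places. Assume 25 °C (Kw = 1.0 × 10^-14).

pH = 4.18

CH3COOH ⇌ CH3COO- + H+
Ka = [H+]²/(0.000311 − [H+]) = 1.8 × 10^-5
Here C₀/Ka ≈ 17.3, so the small-[H+] approximation fails. Use the quadratic:
[H+] = [−1.8e-05 + √(1.8e-05² + 2.24e-08)]/2 = 6.64 × 10^-5 M
pH = −log[H+] = −log(6.64 × 10^-5) = 4.18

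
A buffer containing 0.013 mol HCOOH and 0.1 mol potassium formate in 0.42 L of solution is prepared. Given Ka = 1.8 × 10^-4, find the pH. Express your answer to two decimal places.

pH = 4.63

pKa = −log(1.8 × 10^-4) = 3.745
Henderson–Hasselbalch: pH = pKa + log([HCOO-]/[HCOOH]) = 3.745 + log(0.1/0.013)
pH = 3.745 + (+0.886) = 4.63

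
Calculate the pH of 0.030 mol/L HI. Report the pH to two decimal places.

HI is a strong acid and dissociates completely, so [H+] = 0.030 M.
pH = -log(0.03) = 1.52

pH = 1.52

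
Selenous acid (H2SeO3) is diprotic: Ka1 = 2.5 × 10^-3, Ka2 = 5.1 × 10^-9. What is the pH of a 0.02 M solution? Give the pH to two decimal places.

Since Ka1 ≫ Ka2, the first ionization dominates [H+].
Ka1 = x²/(0.02 − x) = 2.5 × 10^-3
Solving the quadratic: x = (−Ka1 + √(Ka1² + 4·Ka1·C₀))/2 = 5.93 × 10^-3 M
pH = −log(5.93 × 10^-3) = 2.23

pH = 2.23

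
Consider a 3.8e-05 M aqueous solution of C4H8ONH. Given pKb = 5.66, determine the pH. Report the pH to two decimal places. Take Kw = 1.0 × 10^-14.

pH = 8.91

C4H8ONH + H2O ⇌ C4H8ONH2+ + OH-
Kb = 10^(−5.66) = 2.19 × 10^-6
From the ICE table, Kb = [OH-]²/(3.8e-05 − [OH-]) = 2.19 × 10^-6.
The 5% rule fails; solving [OH-]² + Kb·[OH-] − Kb·C₀ = 0 exactly:
[OH-] = [−2.19e-06 + √(2.19e-06² + 3.33e-10)]/2 = 8.09 × 10^-6 M
pOH = 5.09, so pH = 14.00 − pOH = 8.91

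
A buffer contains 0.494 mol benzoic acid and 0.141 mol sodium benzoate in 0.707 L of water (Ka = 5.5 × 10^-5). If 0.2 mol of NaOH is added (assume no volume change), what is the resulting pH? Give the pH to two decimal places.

After neutralization: n(C6H5COOH) = 0.294 mol, n(C6H5COO-) = 0.341 mol.
pKa = −log(5.5 × 10^-5) = 4.260
pH = pKa + log([A⁻]/[HA]) = 4.260 + log(0.341/0.294) = 4.260 +0.064

pH = 4.32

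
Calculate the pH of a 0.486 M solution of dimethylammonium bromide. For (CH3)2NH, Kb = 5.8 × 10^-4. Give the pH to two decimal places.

(CH3)2NH2+ is the conjugate acid of the weak base (CH3)2NH.
Ka = Kw/Kb = 1.0×10^-14 / 5.8 × 10^-4 = 1.72 × 10^-11
From the ICE table, Ka = [H+]²/(0.486 − [H+]) = 1.72 × 10^-11.
Since Ka ≪ C₀, [H+] ≈ √(Ka·C₀) = 2.89 × 10^-6 M.
Check: 0.00059% ionized — well under 5%, approximation valid.
pH = −log(2.89 × 10^-6) = 5.54

pH = 5.54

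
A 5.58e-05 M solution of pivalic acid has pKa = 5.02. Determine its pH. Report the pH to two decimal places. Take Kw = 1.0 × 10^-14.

pH = 4.73

(CH3)3CCOOH ⇌ (CH3)3CCOO- + H+
Ka = 10^(−5.02) = 9.55 × 10^-6
From the ICE table, Ka = x²/(5.58e-05 − x) = 9.55 × 10^-6.
Here C₀/Ka ≈ 5.84, so the small-x approximation fails. Use the quadratic:
x = (−Ka + √(Ka² + 4·Ka·C₀))/2 = 1.88 × 10^-5 M
pH = −log[H+] = −log(1.88 × 10^-5) = 4.73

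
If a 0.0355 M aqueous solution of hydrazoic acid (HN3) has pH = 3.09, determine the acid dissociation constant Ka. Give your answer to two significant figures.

Ka = 1.9 × 10^-5

[H+] = 10^(-3.09) = 8.13 × 10^-4 M
At equilibrium [HA] = 0.0355 − 8.13 × 10^-4 = 3.47 × 10^-2 M
Ka = [H+][A-]/[HA] = (8.13 × 10^-4)² / 3.47 × 10^-2 = 1.9 × 10^-5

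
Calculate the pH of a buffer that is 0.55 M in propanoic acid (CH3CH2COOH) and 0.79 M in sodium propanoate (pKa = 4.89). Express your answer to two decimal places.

Using pH = pKa + log([base]/[acid]) with [base]/[acid] = 0.79/0.55:
pH = 4.89 + (+0.157) = 5.05

pH = 5.05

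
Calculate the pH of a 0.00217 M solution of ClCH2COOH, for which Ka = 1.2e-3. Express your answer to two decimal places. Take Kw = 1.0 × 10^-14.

ClCH2COOH ⇌ ClCH2COO- + H+
Ka = [H+]²/(0.00217 − [H+]) = 1.2 × 10^-3
Here C₀/Ka ≈ 1.81, so the small-[H+] approximation fails. Use the quadratic:
[H+] = [−0.0012 + √(0.0012² + 1.04e-05)]/2 = 1.12 × 10^-3 M
pH = −log[H+] = −log(1.12 × 10^-3) = 2.95

pH = 2.95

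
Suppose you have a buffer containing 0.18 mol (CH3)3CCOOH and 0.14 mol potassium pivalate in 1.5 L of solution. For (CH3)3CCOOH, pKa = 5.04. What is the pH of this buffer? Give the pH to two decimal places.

Using pH = pKa + log([base]/[acid]) with [base]/[acid] = 0.14/0.18:
pH = 5.04 + (-0.109) = 4.93

pH = 4.93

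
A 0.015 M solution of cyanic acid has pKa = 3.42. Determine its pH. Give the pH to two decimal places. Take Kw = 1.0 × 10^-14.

pH = 2.66

HOCN ⇌ OCN- + H+
Ka = 10^(−3.42) = 3.80 × 10^-4
From the ICE table, Ka = [H+]²/(0.015 − [H+]) = 3.80 × 10^-4.
[H+] is not negligible relative to C₀; solve [H+]² + 0.00038·[H+] − 5.7e-06 = 0.
[H+] = (−Ka + √(Ka² + 4·Ka·C₀))/2 = 2.21 × 10^-3 M
pH = −log(2.21 × 10^-3) = 2.66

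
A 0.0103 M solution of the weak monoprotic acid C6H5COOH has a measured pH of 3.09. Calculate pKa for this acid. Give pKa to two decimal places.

[H+] = 10^(-3.09) = 8.13 × 10^-4 M
At equilibrium [HA] = 0.0103 − 8.13 × 10^-4 = 9.49 × 10^-3 M
Ka = [H+][A-]/[HA] = (8.13 × 10^-4)² / 9.49 × 10^-3 = 6.96 × 10^-5
pKa = -log(6.96 × 10^-5) = 4.16

pKa = 4.16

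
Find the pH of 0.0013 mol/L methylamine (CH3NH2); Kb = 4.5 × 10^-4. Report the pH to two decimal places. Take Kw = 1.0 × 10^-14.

pH = 10.76

CH3NH2 + H2O ⇌ CH3NH3+ + OH-
From the ICE table, Kb = [OH-]²/(0.0013 − [OH-]) = 4.5 × 10^-4.
The 5% rule fails; solving [OH-]² + Kb·[OH-] − Kb·C₀ = 0 exactly:
[OH-] = [−0.00045 + √(0.00045² + 2.34e-06)]/2 = 5.72 × 10^-4 M
pOH = 3.24, so pH = 14.00 − pOH = 10.76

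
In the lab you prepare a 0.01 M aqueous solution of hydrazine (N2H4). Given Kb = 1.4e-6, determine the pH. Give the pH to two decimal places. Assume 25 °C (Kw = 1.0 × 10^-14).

pH = 10.07

N2H4 + H2O ⇌ N2H5+ + OH-
Kb = [OH-]²/(0.01 − [OH-]) = 1.4 × 10^-6
Neglecting [OH-] in the denominator: [OH-] = √(1.4 × 10^-6 × 0.01) = 1.18 × 10^-4 M
pOH = 3.93, so pH = 14.00 − pOH = 10.07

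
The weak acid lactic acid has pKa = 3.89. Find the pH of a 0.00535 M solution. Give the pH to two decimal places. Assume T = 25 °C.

pH = 3.11

CH3CH(OH)COOH ⇌ CH3CH(OH)COO- + H+
Ka = 10^(−3.89) = 1.29 × 10^-4
From the ICE table, Ka = [H+]²/(0.00535 − [H+]) = 1.29 × 10^-4.
Here C₀/Ka ≈ 41.5, so the small-[H+] approximation fails. Use the quadratic:
[H+] = [−0.000129 + √(0.000129² + 2.76e-06)]/2 = 7.69 × 10^-4 M
pH = −log[H+] = −log(7.69 × 10^-4) = 3.11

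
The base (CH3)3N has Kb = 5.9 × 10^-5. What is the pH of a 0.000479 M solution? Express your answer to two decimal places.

pH = 10.15

(CH3)3N + H2O ⇌ (CH3)3NH+ + OH-
From the ICE table, Kb = [OH-]²/(0.000479 − [OH-]) = 5.9 × 10^-5.
[OH-] is not negligible relative to C₀; solve [OH-]² + 5.9e-05·[OH-] − 2.83e-08 = 0.
[OH-] = [−5.9e-05 + √(5.9e-05² + 1.13e-07)]/2 = 1.41 × 10^-4 M
pOH = 3.85, so pH = 14.00 − pOH = 10.15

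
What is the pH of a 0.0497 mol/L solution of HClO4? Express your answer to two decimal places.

HClO4 is a strong acid and dissociates completely, so [H+] = 0.0497 M.
pH = -log(0.0497) = 1.30

pH = 1.30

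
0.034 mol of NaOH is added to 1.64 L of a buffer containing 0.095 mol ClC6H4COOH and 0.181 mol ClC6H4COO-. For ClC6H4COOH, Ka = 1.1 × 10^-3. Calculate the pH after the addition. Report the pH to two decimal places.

pH = 3.51

OH- converts ClC6H4COOH to ClC6H4COO-: ClC6H4COOH → 0.061 mol, ClC6H4COO- → 0.215 mol.
pKa = −log(1.1 × 10^-3) = 2.959
Henderson–Hasselbalch with mole ratio 0.215/0.061: pH = 2.959 + (+0.547)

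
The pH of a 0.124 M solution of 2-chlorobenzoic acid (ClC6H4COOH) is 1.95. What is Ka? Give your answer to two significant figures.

[H+] = 10^(-1.95) = 1.12 × 10^-2 M
At equilibrium [HA] = 0.124 − 1.12 × 10^-2 = 1.13 × 10^-1 M
Ka = [H+][A-]/[HA] = (1.12 × 10^-2)² / 1.13 × 10^-1 = 1.1 × 10^-3

Ka = 1.1 × 10^-3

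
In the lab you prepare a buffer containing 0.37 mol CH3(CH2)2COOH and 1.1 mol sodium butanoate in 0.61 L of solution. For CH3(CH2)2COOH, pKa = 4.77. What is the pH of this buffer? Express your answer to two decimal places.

Using pH = pKa + log([base]/[acid]) with [base]/[acid] = 1.1/0.37:
pH = 4.77 + (+0.473) = 5.24

pH = 5.24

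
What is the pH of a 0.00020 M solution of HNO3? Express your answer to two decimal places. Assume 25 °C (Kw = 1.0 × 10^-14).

pH = 3.70

HNO3 is a strong acid and dissociates completely, so [H+] = 0.00020 M.
pH = -log(0.0002) = 3.70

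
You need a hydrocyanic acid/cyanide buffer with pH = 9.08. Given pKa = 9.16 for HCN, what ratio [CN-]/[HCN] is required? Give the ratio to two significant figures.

ratio = 0.83

pH = pKa + log(r) ⇒ log(r) = 9.08 − 9.16 = -0.08
r = [CN-]/[HCN] = 10^(-0.08) = 0.832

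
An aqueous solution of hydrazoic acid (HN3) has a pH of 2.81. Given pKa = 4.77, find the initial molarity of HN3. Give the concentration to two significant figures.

[H+] = 10^(-2.81) = 1.55 × 10^-3 M = x
Ka = 10^(−4.77) = 1.70 × 10^-5
Ka = x²/(C₀ − x) ⇒ C₀ = x + x²/Ka
C₀ = 1.55 × 10^-3 + (1.55 × 10^-3)²/(1.70 × 10^-5) = 1.43 × 10^-1 M

C₀ = 1.4 × 10^-1 M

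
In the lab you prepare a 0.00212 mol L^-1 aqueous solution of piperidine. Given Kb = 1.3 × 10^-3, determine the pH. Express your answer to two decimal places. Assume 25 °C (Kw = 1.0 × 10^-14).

C5H10NH + H2O ⇌ C5H10NH2+ + OH-
Kb = [OH-]²/(0.00212 − [OH-]) = 1.3 × 10^-3
[OH-] is not negligible relative to C₀; solve [OH-]² + 0.0013·[OH-] − 2.76e-06 = 0.
[OH-] = (−Kb + √(Kb² + 4·Kb·C₀))/2 = 1.13 × 10^-3 M
pOH = −log(1.13 × 10^-3) = 2.95; pH = 14.00 − 2.95 = 11.05

pH = 11.05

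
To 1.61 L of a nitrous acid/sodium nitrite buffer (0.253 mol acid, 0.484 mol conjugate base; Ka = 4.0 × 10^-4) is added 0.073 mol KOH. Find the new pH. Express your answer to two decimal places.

pH = 3.89

After neutralization: n(HNO2) = 0.18 mol, n(NO2-) = 0.557 mol.
pKa = −log(4.0 × 10^-4) = 3.398
Henderson–Hasselbalch with mole ratio 0.557/0.18: pH = 3.398 + (+0.491)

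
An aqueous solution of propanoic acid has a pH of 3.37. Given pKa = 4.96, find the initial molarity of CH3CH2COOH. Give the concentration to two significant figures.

C₀ = 1.7 × 10^-2 M

[H+] = 10^(-3.37) = 4.27 × 10^-4 M = x
Ka = 10^(−4.96) = 1.10 × 10^-5
Ka = x²/(C₀ − x) ⇒ C₀ = x + x²/Ka
C₀ = 4.27 × 10^-4 + (4.27 × 10^-4)²/(1.10 × 10^-5) = 1.70 × 10^-2 M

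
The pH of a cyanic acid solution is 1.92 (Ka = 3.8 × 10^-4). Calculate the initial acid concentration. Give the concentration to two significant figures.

[H+] = 10^(-1.92) = 1.20 × 10^-2 M = x
Ka = x²/(C₀ − x) ⇒ C₀ = x + x²/Ka
C₀ = 1.20 × 10^-2 + (1.20 × 10^-2)²/(3.8 × 10^-4) = 3.91 × 10^-1 M

C₀ = 3.9 × 10^-1 M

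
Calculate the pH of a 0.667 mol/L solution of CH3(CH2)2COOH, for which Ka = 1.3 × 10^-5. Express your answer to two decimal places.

pH = 2.53

CH3(CH2)2COOH ⇌ CH3(CH2)2COO- + H+
Let x = [H+] at equilibrium. Ka = x²/(0.667 − x).
Since Ka ≪ C₀, x ≈ √(Ka·C₀) = 2.94 × 10^-3 M.
pH = −log[H+] = −log(2.94 × 10^-3) = 2.53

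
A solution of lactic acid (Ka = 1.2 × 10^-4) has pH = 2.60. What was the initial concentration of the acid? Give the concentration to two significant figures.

[H+] = 10^(-2.60) = 2.51 × 10^-3 M = x
Ka = x²/(C₀ − x) ⇒ C₀ = x + x²/Ka
C₀ = 2.51 × 10^-3 + (2.51 × 10^-3)²/(1.2 × 10^-4) = 5.50 × 10^-2 M

C₀ = 5.5 × 10^-2 M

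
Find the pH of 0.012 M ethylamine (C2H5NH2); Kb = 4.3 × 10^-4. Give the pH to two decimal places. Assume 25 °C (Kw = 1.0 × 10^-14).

C2H5NH2 + H2O ⇌ C2H5NH3+ + OH-
Kb = x²/(0.012 − x) = 4.3 × 10^-4
The 5% rule fails; solving x² + Kb·x − Kb·C₀ = 0 exactly:
x = (−Kb + √(Kb² + 4·Kb·C₀))/2 = 2.07 × 10^-3 M
pOH = −log(2.07 × 10^-3) = 2.68; pH = 14.00 − 2.68 = 11.32

pH = 11.32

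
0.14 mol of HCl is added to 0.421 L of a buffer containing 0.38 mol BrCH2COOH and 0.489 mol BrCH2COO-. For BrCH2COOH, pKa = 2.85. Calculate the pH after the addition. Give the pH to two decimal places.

Added H+ converts BrCH2COO- to BrCH2COOH: BrCH2COOH → 0.52 mol, BrCH2COO- → 0.349 mol.
pH = pKa + log(n_BrCH2COO-/n_BrCH2COOH) = 2.85 + log(0.349/0.52) = 2.85 + (-0.173)

pH = 2.68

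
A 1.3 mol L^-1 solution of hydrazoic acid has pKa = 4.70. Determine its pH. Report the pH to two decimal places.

pH = 2.29

HN3 ⇌ N3- + H+
Ka = 10^(−4.70) = 2.00 × 10^-5
Ka = [H+]²/(1.3 − [H+]) = 2.00 × 10^-5
Assume [H+] ≪ 1.3: [H+] ≈ √(2.00 × 10^-5 × 1.3) = 5.10 × 10^-3 M
([H+]/C₀ = 0.39% < 5%, so the approximation holds.)
pH = −log(5.10 × 10^-3) = 2.29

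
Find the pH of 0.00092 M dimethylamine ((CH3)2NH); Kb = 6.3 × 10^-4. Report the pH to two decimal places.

(CH3)2NH + H2O ⇌ (CH3)2NH2+ + OH-
Let x = [OH-] at equilibrium. Kb = x²/(0.00092 − x).
Here C₀/Kb ≈ 1.46, so the small-x approximation fails. Use the quadratic:
x = [−0.00063 + √(0.00063² + 2.32e-06)]/2 = 5.09 × 10^-4 M
pOH = 3.29, so pH = 14.00 − pOH = 10.71

pH = 10.71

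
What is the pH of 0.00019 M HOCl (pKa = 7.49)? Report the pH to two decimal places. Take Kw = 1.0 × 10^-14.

HOCl ⇌ OCl- + H+
Ka = 10^(−7.49) = 3.24 × 10^-8
From the ICE table, Ka = x²/(0.00019 − x) = 3.24 × 10^-8.
Since Ka ≪ C₀, x ≈ √(Ka·C₀) = 2.48 × 10^-6 M.
Check: 1.3% ionized — well under 5%, approximation valid.
pH = −log[H+] = −log(2.48 × 10^-6) = 5.61

pH = 5.61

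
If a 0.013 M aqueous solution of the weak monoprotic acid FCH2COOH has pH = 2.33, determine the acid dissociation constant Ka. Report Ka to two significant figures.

[H+] = 10^(-2.33) = 4.68 × 10^-3 M
At equilibrium [HA] = 0.013 − 4.68 × 10^-3 = 8.32 × 10^-3 M
Ka = [H+][A-]/[HA] = (4.68 × 10^-3)² / 8.32 × 10^-3 = 2.6 × 10^-3

Ka = 2.6 × 10^-3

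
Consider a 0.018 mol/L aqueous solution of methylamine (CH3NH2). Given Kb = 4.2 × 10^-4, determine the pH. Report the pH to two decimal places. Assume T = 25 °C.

CH3NH2 + H2O ⇌ CH3NH3+ + OH-
Let x = [OH-] at equilibrium. Kb = x²/(0.018 − x).
x is not negligible relative to C₀; solve x² + 0.00042·x − 7.56e-06 = 0.
x = [−0.00042 + √(0.00042² + 3.02e-05)]/2 = 2.55 × 10^-3 M
pOH = −log(2.55 × 10^-3) = 2.59; pH = 14.00 − 2.59 = 11.41

pH = 11.41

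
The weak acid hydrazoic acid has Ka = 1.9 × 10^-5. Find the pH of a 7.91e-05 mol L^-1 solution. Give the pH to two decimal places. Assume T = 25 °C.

HN3 ⇌ N3- + H+
From the ICE table, Ka = x²/(7.91e-05 − x) = 1.9 × 10^-5.
Here C₀/Ka ≈ 4.16, so the small-x approximation fails. Use the quadratic:
x = (−Ka + √(Ka² + 4·Ka·C₀))/2 = 3.04 × 10^-5 M
pH = −log[H+] = −log(3.04 × 10^-5) = 4.52

pH = 4.52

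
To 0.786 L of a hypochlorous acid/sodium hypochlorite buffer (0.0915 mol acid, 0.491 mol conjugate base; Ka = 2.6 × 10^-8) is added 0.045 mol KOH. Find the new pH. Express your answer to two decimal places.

pH = 8.65

After neutralization: n(HOCl) = 0.0465 mol, n(OCl-) = 0.536 mol.
pKa = −log(2.6 × 10^-8) = 7.585
pH = pKa + log(n_OCl-/n_HOCl) = 7.585 + log(0.536/0.0465) = 7.585 + (+1.062)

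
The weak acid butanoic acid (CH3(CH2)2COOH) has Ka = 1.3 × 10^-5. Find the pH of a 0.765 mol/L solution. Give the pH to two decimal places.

pH = 2.50

CH3(CH2)2COOH ⇌ CH3(CH2)2COO- + H+
Ka = x²/(0.765 − x) = 1.3 × 10^-5
Assume x ≪ 0.765: x ≈ √(1.3 × 10^-5 × 0.765) = 3.15 × 10^-3 M
Check: 0.41% ionized — well under 5%, approximation valid.
pH = −log(3.15 × 10^-3) = 2.50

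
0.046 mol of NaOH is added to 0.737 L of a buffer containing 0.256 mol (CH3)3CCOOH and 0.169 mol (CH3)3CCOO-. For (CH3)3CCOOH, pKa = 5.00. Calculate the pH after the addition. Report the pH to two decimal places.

After neutralization: n((CH3)3CCOOH) = 0.21 mol, n((CH3)3CCOO-) = 0.215 mol.
Henderson–Hasselbalch with mole ratio 0.215/0.21: pH = 5.00 + (+0.010)

pH = 5.01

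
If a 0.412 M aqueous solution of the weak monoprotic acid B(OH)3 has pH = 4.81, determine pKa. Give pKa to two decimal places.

[H+] = 10^(-4.81) = 1.55 × 10^-5 M
At equilibrium [HA] = 0.412 − 1.55 × 10^-5 = 4.12 × 10^-1 M
Ka = [H+][A-]/[HA] = (1.55 × 10^-5)² / 4.12 × 10^-1 = 5.83 × 10^-10
pKa = -log(5.83 × 10^-10) = 9.23

pKa = 9.23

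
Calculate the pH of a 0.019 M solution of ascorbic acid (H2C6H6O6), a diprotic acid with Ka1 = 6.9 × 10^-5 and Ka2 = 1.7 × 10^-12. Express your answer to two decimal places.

pH = 2.95

Since Ka1 ≫ Ka2, the first ionization dominates [H+].
Ka1 = x²/(0.019 − x) = 6.9 × 10^-5
Solving the quadratic: x = (−Ka1 + √(Ka1² + 4·Ka1·C₀))/2 = 1.11 × 10^-3 M
pH = −log(1.11 × 10^-3) = 2.95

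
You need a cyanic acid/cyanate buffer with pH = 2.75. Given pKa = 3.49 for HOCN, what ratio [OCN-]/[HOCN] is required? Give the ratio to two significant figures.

ratio = 0.18

pH = pKa + log(r) ⇒ log(r) = 2.75 − 3.49 = -0.74
r = [OCN-]/[HOCN] = 10^(-0.74) = 0.182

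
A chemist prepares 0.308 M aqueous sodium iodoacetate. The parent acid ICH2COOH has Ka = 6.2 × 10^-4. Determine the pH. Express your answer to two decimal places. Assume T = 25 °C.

ICH2COO- is the conjugate base of the weak acid ICH2COOH.
Kb = Kw/Ka = 1.0×10^-14 / 6.2 × 10^-4 = 1.61 × 10^-11
From the ICE table, Kb = x²/(0.308 − x) = 1.61 × 10^-11.
Neglecting x in the denominator: x = √(1.61 × 10^-11 × 0.308) = 2.23 × 10^-6 M
pOH = −log(2.23 × 10^-6) = 5.65; pH = 14.00 − 5.65 = 8.35

pH = 8.35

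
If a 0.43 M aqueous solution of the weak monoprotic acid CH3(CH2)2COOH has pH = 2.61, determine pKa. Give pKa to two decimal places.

pKa = 4.85

[H+] = 10^(-2.61) = 2.45 × 10^-3 M
At equilibrium [HA] = 0.43 − 2.45 × 10^-3 = 4.28 × 10^-1 M
Ka = [H+][A-]/[HA] = (2.45 × 10^-3)² / 4.28 × 10^-1 = 1.40 × 10^-5
pKa = -log(1.40 × 10^-5) = 4.85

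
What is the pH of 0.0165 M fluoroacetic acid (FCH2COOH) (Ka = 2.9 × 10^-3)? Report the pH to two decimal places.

FCH2COOH ⇌ FCH2COO- + H+
From the ICE table, Ka = x²/(0.0165 − x) = 2.9 × 10^-3.
The 5% rule fails; solving x² + Ka·x − Ka·C₀ = 0 exactly:
x = [−0.0029 + √(0.0029² + 0.000191)]/2 = 5.62 × 10^-3 M
pH = −log(5.62 × 10^-3) = 2.25

pH = 2.25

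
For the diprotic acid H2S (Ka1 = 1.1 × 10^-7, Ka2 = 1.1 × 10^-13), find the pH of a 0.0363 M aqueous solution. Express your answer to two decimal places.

pH = 4.20

Ka1 ≫ Ka2, so treat the first dissociation as the only significant source of H+.
Ka1 = x²/(0.0363 − x) = 1.1 × 10^-7
x ≈ √(1.1 × 10^-7 × 0.0363) = 6.32 × 10^-5 M
pH = −log(6.32 × 10^-5) = 4.20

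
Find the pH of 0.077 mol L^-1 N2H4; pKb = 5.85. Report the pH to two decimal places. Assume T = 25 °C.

pH = 10.52

N2H4 + H2O ⇌ N2H5+ + OH-
Kb = 10^(−5.85) = 1.41 × 10^-6
Kb = [OH-]²/(0.077 − [OH-]) = 1.41 × 10^-6
Assume [OH-] ≪ 0.077: [OH-] ≈ √(1.41 × 10^-6 × 0.077) = 3.29 × 10^-4 M
([OH-]/C₀ = 0.43% < 5%, so the approximation holds.)
pOH = −log(3.29 × 10^-4) = 3.48; pH = 14.00 − 3.48 = 10.52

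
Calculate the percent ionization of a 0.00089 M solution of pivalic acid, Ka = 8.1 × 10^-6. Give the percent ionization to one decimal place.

(CH3)3CCOOH ⇌ (CH3)3CCOO- + H+; let x = [H+] at equilibrium.
Ka = x²/(C₀ − x); solving the quadratic gives x = 8.10 × 10^-5 M.
% ionization = x/C₀ × 100% = 8.10 × 10^-5/0.00089 × 100% = 9.1%

9.1%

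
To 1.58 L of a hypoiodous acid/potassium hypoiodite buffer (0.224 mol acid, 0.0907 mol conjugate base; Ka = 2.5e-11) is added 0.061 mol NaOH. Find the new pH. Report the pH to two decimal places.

pH = 10.57

After neutralization: n(HOI) = 0.163 mol, n(OI-) = 0.152 mol.
pKa = −log(2.5 × 10^-11) = 10.602
Henderson–Hasselbalch with mole ratio 0.152/0.163: pH = 10.602 + (-0.030)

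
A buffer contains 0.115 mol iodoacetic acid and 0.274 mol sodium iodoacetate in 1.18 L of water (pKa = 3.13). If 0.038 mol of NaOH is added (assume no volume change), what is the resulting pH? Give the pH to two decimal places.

OH- converts ICH2COOH to ICH2COO-: ICH2COOH → 0.077 mol, ICH2COO- → 0.312 mol.
Henderson–Hasselbalch with mole ratio 0.312/0.077: pH = 3.13 + (+0.608)

pH = 3.74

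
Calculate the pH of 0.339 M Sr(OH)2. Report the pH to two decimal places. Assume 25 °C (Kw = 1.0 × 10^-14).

pH = 13.83

Sr(OH)2 is a strong base (each formula unit releases 2 OH-); [OH-] = 0.678 M.
pOH = -log(0.678) = 0.17
pH = 14.00 - 0.17 = 13.83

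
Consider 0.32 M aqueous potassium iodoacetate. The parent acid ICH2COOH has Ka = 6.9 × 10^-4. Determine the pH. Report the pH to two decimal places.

ICH2COO- is the conjugate base of the weak acid ICH2COOH.
Kb = Kw/Ka = 1.0×10^-14 / 6.9 × 10^-4 = 1.45 × 10^-11
From the ICE table, Kb = x²/(0.32 − x) = 1.45 × 10^-11.
Neglecting x in the denominator: x = √(1.45 × 10^-11 × 0.32) = 2.15 × 10^-6 M
pOH = 5.67, so pH = 14.00 − pOH = 8.33

pH = 8.33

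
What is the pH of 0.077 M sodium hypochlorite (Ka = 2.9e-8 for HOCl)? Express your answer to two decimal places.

pH = 10.21

OCl- is the conjugate base of the weak acid HOCl.
Kb = Kw/Ka = 1.0×10^-14 / 2.9 × 10^-8 = 3.45 × 10^-7
Let x = [OH-] at equilibrium. Kb = x²/(0.077 − x).
Assume x ≪ 0.077: x ≈ √(3.45 × 10^-7 × 0.077) = 1.63 × 10^-4 M
Check: 0.21% ionized — well under 5%, approximation valid.
pOH = −log(1.63 × 10^-4) = 3.79; pH = 14.00 − 3.79 = 10.21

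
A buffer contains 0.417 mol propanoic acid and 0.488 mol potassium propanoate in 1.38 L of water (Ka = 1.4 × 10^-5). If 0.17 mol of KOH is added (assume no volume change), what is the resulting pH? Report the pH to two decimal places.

OH- converts CH3CH2COOH to CH3CH2COO-: CH3CH2COOH → 0.247 mol, CH3CH2COO- → 0.658 mol.
pKa = −log(1.4 × 10^-5) = 4.854
Henderson–Hasselbalch with mole ratio 0.658/0.247: pH = 4.854 + (+0.426)

pH = 5.28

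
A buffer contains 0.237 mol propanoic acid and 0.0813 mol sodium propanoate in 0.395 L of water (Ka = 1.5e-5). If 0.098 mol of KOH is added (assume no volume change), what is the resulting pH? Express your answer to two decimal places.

After neutralization: n(CH3CH2COOH) = 0.139 mol, n(CH3CH2COO-) = 0.179 mol.
pKa = −log(1.5 × 10^-5) = 4.824
pH = pKa + log(n_CH3CH2COO-/n_CH3CH2COOH) = 4.824 + log(0.179/0.139) = 4.824 + (+0.110)

pH = 4.93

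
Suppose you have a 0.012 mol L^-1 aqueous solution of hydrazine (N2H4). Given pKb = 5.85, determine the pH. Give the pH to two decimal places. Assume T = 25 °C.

N2H4 + H2O ⇌ N2H5+ + OH-
Kb = 10^(−5.85) = 1.41 × 10^-6
Let x = [OH-] at equilibrium. Kb = x²/(0.012 − x).
Since Kb ≪ C₀, x ≈ √(Kb·C₀) = 1.30 × 10^-4 M.
(x/C₀ = 1.1% < 5%, so the approximation holds.)
pOH = −log(1.30 × 10^-4) = 3.89; pH = 14.00 − 3.89 = 10.11

pH = 10.11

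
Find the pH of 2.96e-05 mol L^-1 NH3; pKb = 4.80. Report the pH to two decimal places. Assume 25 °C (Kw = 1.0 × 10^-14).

pH = 9.18

NH3 + H2O ⇌ NH4+ + OH-
Kb = 10^(−4.80) = 1.58 × 10^-5
Kb = x²/(2.96e-05 − x) = 1.58 × 10^-5
The 5% rule fails; solving x² + Kb·x − Kb·C₀ = 0 exactly:
x = [−1.58e-05 + √(1.58e-05² + 1.87e-09)]/2 = 1.51 × 10^-5 M
pOH = −log(1.51 × 10^-5) = 4.82; pH = 14.00 − 4.82 = 9.18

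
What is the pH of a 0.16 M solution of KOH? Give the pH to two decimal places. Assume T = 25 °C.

pH = 13.20

KOH is a strong base; [OH-] = 0.16 M.
pOH = -log(0.16) = 0.80
pH = 14.00 - 0.80 = 13.20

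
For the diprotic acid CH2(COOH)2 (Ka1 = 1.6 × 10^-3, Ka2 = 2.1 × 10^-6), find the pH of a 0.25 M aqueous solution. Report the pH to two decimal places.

Ka1 ≫ Ka2, so treat the first dissociation as the only significant source of H+.
Ka1 = x²/(0.25 − x) = 1.6 × 10^-3
Solving the quadratic: x = (−Ka1 + √(Ka1² + 4·Ka1·C₀))/2 = 1.92 × 10^-2 M
pH = −log(1.92 × 10^-2) = 1.72

pH = 1.72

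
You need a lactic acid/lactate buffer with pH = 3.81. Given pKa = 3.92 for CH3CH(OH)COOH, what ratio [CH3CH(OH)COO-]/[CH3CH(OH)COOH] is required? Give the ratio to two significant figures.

pH = pKa + log(r) ⇒ log(r) = 3.81 − 3.92 = -0.11
r = [CH3CH(OH)COO-]/[CH3CH(OH)COOH] = 10^(-0.11) = 0.776

ratio = 0.78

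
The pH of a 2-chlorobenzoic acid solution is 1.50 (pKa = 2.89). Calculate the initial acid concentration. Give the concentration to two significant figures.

C₀ = 8.1 × 10^-1 M

[H+] = 10^(-1.50) = 3.16 × 10^-2 M = x
Ka = 10^(−2.89) = 1.29 × 10^-3
Ka = x²/(C₀ − x) ⇒ C₀ = x + x²/Ka
C₀ = 3.16 × 10^-2 + (3.16 × 10^-2)²/(1.29 × 10^-3) = 8.06 × 10^-1 M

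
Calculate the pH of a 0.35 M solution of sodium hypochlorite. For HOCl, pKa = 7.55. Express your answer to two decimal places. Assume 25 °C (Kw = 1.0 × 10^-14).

OCl- is the conjugate base of the weak acid HOCl.
Ka = 10^(−7.55) = 2.82 × 10^-8
Kb = Kw/Ka = 1.0×10^-14 / 2.82 × 10^-8 = 3.55 × 10^-7
Let x = [OH-] at equilibrium. Kb = x²/(0.35 − x).
Since Kb ≪ C₀, x ≈ √(Kb·C₀) = 3.52 × 10^-4 M.
pOH = −log(3.52 × 10^-4) = 3.45; pH = 14.00 − 3.45 = 10.55

pH = 10.55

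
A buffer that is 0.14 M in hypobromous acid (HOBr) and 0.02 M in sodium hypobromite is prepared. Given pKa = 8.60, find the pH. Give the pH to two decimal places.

pH = 7.75

pH = pKa + log([A⁻]/[HA]) = 8.60 + log(0.02/0.14)
pH = 8.60 + (-0.845) = 7.75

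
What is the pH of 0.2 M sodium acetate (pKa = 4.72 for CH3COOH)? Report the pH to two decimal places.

pH = 9.01

CH3COO- is the conjugate base of the weak acid CH3COOH.
Ka = 10^(−4.72) = 1.91 × 10^-5
Kb = Kw/Ka = 1.0×10^-14 / 1.91 × 10^-5 = 5.24 × 10^-10
From the ICE table, Kb = x²/(0.2 − x) = 5.24 × 10^-10.
Since Kb ≪ C₀, x ≈ √(Kb·C₀) = 1.02 × 10^-5 M.
Check: 0.0051% ionized — well under 5%, approximation valid.
pOH = −log(1.02 × 10^-5) = 4.99; pH = 14.00 − 4.99 = 9.01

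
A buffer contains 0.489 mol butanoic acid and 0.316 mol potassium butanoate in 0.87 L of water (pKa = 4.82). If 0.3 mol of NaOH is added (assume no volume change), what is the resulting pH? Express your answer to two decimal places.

pH = 5.33

After neutralization: n(CH3(CH2)2COOH) = 0.189 mol, n(CH3(CH2)2COO-) = 0.616 mol.
pH = pKa + log([A⁻]/[HA]) = 4.82 + log(0.616/0.189) = 4.82 +0.513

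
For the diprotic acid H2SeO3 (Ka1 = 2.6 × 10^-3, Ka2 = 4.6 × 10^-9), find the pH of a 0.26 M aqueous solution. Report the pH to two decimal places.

pH = 1.61

Ka1 ≫ Ka2, so treat the first dissociation as the only significant source of H+.
Ka1 = x²/(0.26 − x) = 2.6 × 10^-3
Solving the quadratic: x = (−Ka1 + √(Ka1² + 4·Ka1·C₀))/2 = 2.47 × 10^-2 M
pH = −log(2.47 × 10^-2) = 1.61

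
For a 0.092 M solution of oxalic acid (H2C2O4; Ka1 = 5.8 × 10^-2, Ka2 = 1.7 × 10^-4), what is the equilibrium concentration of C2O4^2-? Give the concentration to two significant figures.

1.7 × 10^-4 M

First ionization gives [H+] ≈ [HC2O4-] = 4.96 × 10^-2 M.
Second step: Ka2 = [H+][C2O4^2-]/[HC2O4-] ≈ [C2O4^2-] (since [H+] ≈ [HC2O4-]).
So [C2O4^2-] ≈ Ka2.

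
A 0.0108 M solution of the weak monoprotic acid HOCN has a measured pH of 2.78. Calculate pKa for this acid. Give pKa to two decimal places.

[H+] = 10^(-2.78) = 1.66 × 10^-3 M
At equilibrium [HA] = 0.0108 − 1.66 × 10^-3 = 9.14 × 10^-3 M
Ka = [H+][A-]/[HA] = (1.66 × 10^-3)² / 9.14 × 10^-3 = 3.01 × 10^-4
pKa = -log(3.01 × 10^-4) = 3.52

pKa = 3.52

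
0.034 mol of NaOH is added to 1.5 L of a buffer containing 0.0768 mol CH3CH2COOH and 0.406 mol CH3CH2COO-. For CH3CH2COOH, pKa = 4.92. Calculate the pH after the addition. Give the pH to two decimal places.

After neutralization: n(CH3CH2COOH) = 0.0428 mol, n(CH3CH2COO-) = 0.44 mol.
pH = pKa + log([A⁻]/[HA]) = 4.92 + log(0.44/0.0428) = 4.92 +1.012

pH = 5.93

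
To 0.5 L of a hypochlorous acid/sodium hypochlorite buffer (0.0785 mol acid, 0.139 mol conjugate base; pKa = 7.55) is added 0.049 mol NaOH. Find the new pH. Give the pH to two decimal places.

OH- converts HOCl to OCl-: HOCl → 0.0295 mol, OCl- → 0.188 mol.
Henderson–Hasselbalch with mole ratio 0.188/0.0295: pH = 7.55 + (+0.804)

pH = 8.35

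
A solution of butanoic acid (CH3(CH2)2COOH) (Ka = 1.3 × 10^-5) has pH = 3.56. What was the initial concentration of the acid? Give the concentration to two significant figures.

C₀ = 6.1 × 10^-3 M

[H+] = 10^(-3.56) = 2.75 × 10^-4 M = x
Ka = x²/(C₀ − x) ⇒ C₀ = x + x²/Ka
C₀ = 2.75 × 10^-4 + (2.75 × 10^-4)²/(1.3 × 10^-5) = 6.09 × 10^-3 M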